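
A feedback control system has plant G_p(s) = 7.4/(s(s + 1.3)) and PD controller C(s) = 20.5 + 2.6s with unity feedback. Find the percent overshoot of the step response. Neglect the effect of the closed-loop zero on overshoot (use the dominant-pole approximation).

Forward path: (20.5 + 2.6s)·7.4/(s(s+1.3)). The closed-loop characteristic equation is s² + (1.3 + 7.4·2.6)s + 7.4·20.5 = 0.
That is s² + 20.54s + 151.7 = 0, so ω_n = 12.32 rad/s and ζ = 20.54/(2·12.32) = 0.8338.
%OS = 100·exp(−πζ/√(1−ζ²)) = 0.869%.

0.869%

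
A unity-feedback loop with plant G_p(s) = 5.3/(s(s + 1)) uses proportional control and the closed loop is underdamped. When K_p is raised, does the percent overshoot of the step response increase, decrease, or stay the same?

increase

Characteristic equation s² + 1s + K_p·5.3 = 0: raising K_p raises ω_n while 2ζω_n = 1 is fixed, so ζ falls and overshoot grows.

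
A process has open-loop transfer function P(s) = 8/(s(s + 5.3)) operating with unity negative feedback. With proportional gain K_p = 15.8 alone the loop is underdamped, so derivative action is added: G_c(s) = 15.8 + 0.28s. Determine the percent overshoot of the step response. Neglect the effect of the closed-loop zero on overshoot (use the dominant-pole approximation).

32.7%

Forward path: (15.8 + 0.28s)·8/(s(s+5.3)). The closed-loop characteristic equation is s² + (5.3 + 8·0.28)s + 8·15.8 = 0.
That is s² + 7.54s + 126.4 = 0, so ω_n = 11.24 rad/s and ζ = 7.54/(2·11.24) = 0.3353.
%OS = 100·exp(−πζ/√(1−ζ²)) = 32.7%.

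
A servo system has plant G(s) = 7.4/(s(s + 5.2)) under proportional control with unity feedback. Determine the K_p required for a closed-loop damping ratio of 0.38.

Closed-loop characteristic equation: s² + 5.2s + K_p·7.4 = 0.
So ω_n = √(7.4K_p) and 2ζω_n = 5.2, giving ζ = 5.2/(2√(7.4K_p)).
Setting ζ = 0.38: √(7.4K_p) = 5.2/(2·0.38) = 6.842, so K_p = 46.81/7.4 = 6.33.

K_p = 6.33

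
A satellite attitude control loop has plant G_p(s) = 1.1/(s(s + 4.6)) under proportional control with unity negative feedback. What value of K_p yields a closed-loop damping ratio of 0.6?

K_p = 13.4

Closed-loop characteristic equation: s² + 4.6s + K_p·1.1 = 0.
So ω_n = √(1.1K_p) and 2ζω_n = 4.6, giving ζ = 4.6/(2√(1.1K_p)).
Setting ζ = 0.6: √(1.1K_p) = 4.6/(2·0.6) = 3.833, so K_p = 14.69/1.1 = 13.4.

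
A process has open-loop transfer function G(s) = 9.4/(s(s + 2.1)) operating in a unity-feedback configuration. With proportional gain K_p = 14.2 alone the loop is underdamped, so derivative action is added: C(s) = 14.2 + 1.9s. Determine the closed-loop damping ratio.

ζ = 0.864

Forward path: (14.2 + 1.9s)·9.4/(s(s+2.1)). The closed-loop characteristic equation is s² + (2.1 + 9.4·1.9)s + 9.4·14.2 = 0.
That is s² + 19.96s + 133.5 = 0, so ω_n = 11.55 rad/s and ζ = 19.96/(2·11.55) = 0.8638.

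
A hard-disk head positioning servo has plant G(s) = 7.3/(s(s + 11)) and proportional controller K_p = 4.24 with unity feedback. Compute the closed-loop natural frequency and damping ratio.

ω_n = 5.56 rad/s, ζ = 0.989

1 + K_p·G(s) = 0 gives s² + 11s + 30.95 = 0.
So ω_n² = 30.95 ⇒ ω_n = 5.563 rad/s, and ζ = 11/(2ω_n) = 0.989.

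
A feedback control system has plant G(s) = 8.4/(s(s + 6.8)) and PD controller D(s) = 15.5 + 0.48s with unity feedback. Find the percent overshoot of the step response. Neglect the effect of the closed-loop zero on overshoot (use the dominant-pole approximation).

18.4%

Forward path: (15.5 + 0.48s)·8.4/(s(s+6.8)). The closed-loop characteristic equation is s² + (6.8 + 8.4·0.48)s + 8.4·15.5 = 0.
That is s² + 10.83s + 130.2 = 0, so ω_n = 11.41 rad/s and ζ = 10.83/(2·11.41) = 0.4746.
%OS = 100·exp(−πζ/√(1−ζ²)) = 18.4%.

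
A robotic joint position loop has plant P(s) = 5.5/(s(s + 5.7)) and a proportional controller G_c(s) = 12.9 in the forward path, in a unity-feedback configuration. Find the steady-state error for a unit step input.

0

The open loop G_c(s)P(s) has a pole at the origin (type 1), so the static position error constant is infinite and e_ss = 1/(1+∞) = 0.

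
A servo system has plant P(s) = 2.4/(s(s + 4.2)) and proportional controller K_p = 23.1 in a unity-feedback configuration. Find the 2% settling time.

T_s ≈ 1.9 s

From 1 + K_pP(s) = 0: s² + 4.2s + 55.44 = 0 ⇒ ω_n = 7.446, ζ = 0.282.
2% settling time T_s ≈ 4/(ζω_n) = 4/2.1 = 1.9 s.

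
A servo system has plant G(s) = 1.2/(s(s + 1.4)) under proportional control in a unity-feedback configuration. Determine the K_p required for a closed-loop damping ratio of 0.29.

K_p = 4.86

Closed-loop characteristic equation: s² + 1.4s + K_p·1.2 = 0.
So ω_n = √(1.2K_p) and 2ζω_n = 1.4, giving ζ = 1.4/(2√(1.2K_p)).
Setting ζ = 0.29: √(1.2K_p) = 1.4/(2·0.29) = 2.414, so K_p = 5.826/1.2 = 4.86.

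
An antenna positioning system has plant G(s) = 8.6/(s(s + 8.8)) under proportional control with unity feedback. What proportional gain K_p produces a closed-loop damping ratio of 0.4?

Closed-loop characteristic equation: s² + 8.8s + K_p·8.6 = 0.
So ω_n = √(8.6K_p) and 2ζω_n = 8.8, giving ζ = 8.8/(2√(8.6K_p)).
Setting ζ = 0.4: √(8.6K_p) = 8.8/(2·0.4) = 11, so K_p = 121/8.6 = 14.1.

K_p = 14.1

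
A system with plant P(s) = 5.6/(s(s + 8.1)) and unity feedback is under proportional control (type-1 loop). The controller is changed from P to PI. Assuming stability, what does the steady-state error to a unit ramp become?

The integrator raises the loop to type 2, so K_v → ∞ and e_ss to a ramp is zero.

0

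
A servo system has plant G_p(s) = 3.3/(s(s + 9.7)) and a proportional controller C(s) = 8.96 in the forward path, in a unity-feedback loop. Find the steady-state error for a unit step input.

0

The open loop C(s)G_p(s) has a pole at the origin (type 1), so the static position error constant is infinite and e_ss = 1/(1+∞) = 0.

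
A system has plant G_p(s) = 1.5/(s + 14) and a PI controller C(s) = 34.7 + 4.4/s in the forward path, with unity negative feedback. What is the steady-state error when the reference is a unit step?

0

The open loop C(s)G_p(s) has a pole at the origin (type 1), so the static position error constant is infinite and e_ss = 1/(1+∞) = 0.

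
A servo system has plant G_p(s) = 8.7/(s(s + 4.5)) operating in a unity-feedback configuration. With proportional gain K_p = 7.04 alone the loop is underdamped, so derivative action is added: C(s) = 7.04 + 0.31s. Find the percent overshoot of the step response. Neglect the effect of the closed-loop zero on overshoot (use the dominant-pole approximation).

Forward path: (7.04 + 0.31s)·8.7/(s(s+4.5)). The closed-loop characteristic equation is s² + (4.5 + 8.7·0.31)s + 8.7·7.04 = 0.
That is s² + 7.197s + 61.25 = 0, so ω_n = 7.826 rad/s and ζ = 7.197/(2·7.826) = 0.4598.
%OS = 100·exp(−πζ/√(1−ζ²)) = 19.7%.

19.7%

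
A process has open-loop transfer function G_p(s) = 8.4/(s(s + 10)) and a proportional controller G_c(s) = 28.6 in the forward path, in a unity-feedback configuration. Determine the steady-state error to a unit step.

0

The open loop G_c(s)G_p(s) has a pole at the origin (type 1), so the static position error constant is infinite and e_ss = 1/(1+∞) = 0.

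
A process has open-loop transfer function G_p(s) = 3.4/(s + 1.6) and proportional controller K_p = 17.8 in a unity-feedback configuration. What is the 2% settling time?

T_s ≈ 0.0644 s

Closed-loop transfer function: T(s) = K_p·G_p(s)/(1 + K_p·G_p(s)) = 60.52/(s + 1.6 + 60.52) = 60.52/(s + 62.12).
Time constant τ = 1/62.12 = 0.0161 s, so the 2% settling time is about 4τ = 0.0644 s.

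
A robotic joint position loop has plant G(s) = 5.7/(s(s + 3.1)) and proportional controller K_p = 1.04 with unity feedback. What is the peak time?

T_p = 1.67 s

Closed-loop characteristic equation: s² + 3.1s + 5.928 = 0, so ω_n = 2.435 rad/s and ζ = 3.1/(2·2.435) = 0.6366.
Damped frequency ω_d = ω_n√(1−ζ²) = 1.878 rad/s, so peak time T_p = π/ω_d = 1.67 s.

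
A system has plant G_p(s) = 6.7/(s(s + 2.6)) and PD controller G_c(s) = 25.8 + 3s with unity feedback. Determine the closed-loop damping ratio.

Forward path: (25.8 + 3s)·6.7/(s(s+2.6)). The closed-loop characteristic equation is s² + (2.6 + 6.7·3)s + 6.7·25.8 = 0.
That is s² + 22.7s + 172.9 = 0, so ω_n = 13.15 rad/s and ζ = 22.7/(2·13.15) = 0.8633.

ζ = 0.863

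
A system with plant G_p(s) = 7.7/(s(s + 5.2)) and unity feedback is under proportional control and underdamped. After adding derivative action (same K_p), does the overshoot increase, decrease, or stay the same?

The derivative term adds K·K_d to the s-coefficient of the characteristic equation, raising 2ζω_n while ω_n is unchanged; ζ increases, so overshoot decreases.

decrease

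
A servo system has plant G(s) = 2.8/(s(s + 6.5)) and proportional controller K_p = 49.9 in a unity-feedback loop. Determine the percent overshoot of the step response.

The closed-loop denominator s² + 6.5s + 139.7 gives ω_n = √139.7 = 11.82 and ζ = 6.5/(2ω_n) = 0.275.
%OS = 100·exp(−πζ/√(1−ζ²)) = 100·exp(−π·0.275/√0.9244) = 40.7%.

40.7%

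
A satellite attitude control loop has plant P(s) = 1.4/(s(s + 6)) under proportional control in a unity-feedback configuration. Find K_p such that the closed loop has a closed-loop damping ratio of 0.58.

Closed-loop characteristic equation: s² + 6s + K_p·1.4 = 0.
So ω_n = √(1.4K_p) and 2ζω_n = 6, giving ζ = 6/(2√(1.4K_p)).
Setting ζ = 0.58: √(1.4K_p) = 6/(2·0.58) = 5.172, so K_p = 26.75/1.4 = 19.1.

K_p = 19.1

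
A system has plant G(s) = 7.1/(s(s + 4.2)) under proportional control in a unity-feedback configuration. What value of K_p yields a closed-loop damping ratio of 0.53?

Closed-loop characteristic equation: s² + 4.2s + K_p·7.1 = 0.
So ω_n = √(7.1K_p) and 2ζω_n = 4.2, giving ζ = 4.2/(2√(7.1K_p)).
Setting ζ = 0.53: √(7.1K_p) = 4.2/(2·0.53) = 3.962, so K_p = 15.7/7.1 = 2.21.

K_p = 2.21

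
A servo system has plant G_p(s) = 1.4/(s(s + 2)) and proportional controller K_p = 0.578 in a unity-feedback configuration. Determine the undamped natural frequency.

ω_n = 0.9 rad/s

With unity feedback the closed-loop characteristic equation is s² + 2s + 0.578·1.4 = s² + 2s + 0.8092 = 0.
Matching s² + 2ζω_n s + ω_n²: ω_n = √0.8092 = 0.8996 rad/s and 2ζω_n = 2, so ζ = 2/(2·0.8996) = 1.11.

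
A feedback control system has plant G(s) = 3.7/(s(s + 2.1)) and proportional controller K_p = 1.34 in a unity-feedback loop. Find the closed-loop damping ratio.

The closed-loop denominator is s(s+2.1) + 1.34·3.7 = s² + 2.1s + 4.958.
So ω_n² = 4.958 ⇒ ω_n = 2.227 rad/s, and ζ = 2.1/(2ω_n) = 0.472.

ζ = 0.472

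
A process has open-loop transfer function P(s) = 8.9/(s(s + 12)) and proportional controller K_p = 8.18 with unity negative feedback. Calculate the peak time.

Closed-loop characteristic equation: s² + 12s + 72.8 = 0, so ω_n = 8.532 rad/s and ζ = 12/(2·8.532) = 0.7032.
Damped frequency ω_d = ω_n√(1−ζ²) = 6.066 rad/s, so peak time T_p = π/ω_d = 0.518 s.

T_p = 0.518 s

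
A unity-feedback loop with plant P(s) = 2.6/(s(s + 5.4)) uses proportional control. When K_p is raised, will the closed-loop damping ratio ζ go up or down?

ζ = 5.4/(2√(2.6K_p)); increasing K_p raises the denominator, so ζ falls.

decrease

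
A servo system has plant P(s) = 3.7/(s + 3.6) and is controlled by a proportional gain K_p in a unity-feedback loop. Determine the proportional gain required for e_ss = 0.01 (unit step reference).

K_p = 96.3

Steady-state error for a unit step on this type-0 loop is 1/(1 + K_p·P(0)).
P(0) = 1.028. Require 1/(1 + K_p·1.028) = 0.01, so 1 + 1.028·K_p = 100.
K_p = (100 − 1)/1.028 = 96.3.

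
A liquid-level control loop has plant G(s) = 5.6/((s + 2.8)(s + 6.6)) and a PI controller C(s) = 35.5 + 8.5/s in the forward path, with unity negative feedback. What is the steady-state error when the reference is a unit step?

The open loop C(s)G(s) has a pole at the origin (type 1), so the static position error constant is infinite and e_ss = 1/(1+∞) = 0.

0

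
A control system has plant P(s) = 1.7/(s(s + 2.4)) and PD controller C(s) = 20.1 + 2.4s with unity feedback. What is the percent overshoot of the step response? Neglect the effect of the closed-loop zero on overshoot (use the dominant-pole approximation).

12.3%

Forward path: (20.1 + 2.4s)·1.7/(s(s+2.4)). The closed-loop characteristic equation is s² + (2.4 + 1.7·2.4)s + 1.7·20.1 = 0.
That is s² + 6.48s + 34.17 = 0, so ω_n = 5.846 rad/s and ζ = 6.48/(2·5.846) = 0.5543.
%OS = 100·exp(−πζ/√(1−ζ²)) = 12.3%.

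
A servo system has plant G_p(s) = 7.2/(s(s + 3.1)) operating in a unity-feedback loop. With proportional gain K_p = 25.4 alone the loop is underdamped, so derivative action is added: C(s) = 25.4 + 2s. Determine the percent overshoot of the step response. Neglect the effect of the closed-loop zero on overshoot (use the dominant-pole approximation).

Forward path: (25.4 + 2s)·7.2/(s(s+3.1)). The closed-loop characteristic equation is s² + (3.1 + 7.2·2)s + 7.2·25.4 = 0.
That is s² + 17.5s + 182.9 = 0, so ω_n = 13.52 rad/s and ζ = 17.5/(2·13.52) = 0.647.
%OS = 100·exp(−πζ/√(1−ζ²)) = 6.95%.

6.95%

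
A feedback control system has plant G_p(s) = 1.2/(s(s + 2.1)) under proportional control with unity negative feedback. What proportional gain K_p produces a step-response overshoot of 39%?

K_p = 11.1

From %OS = 100·exp(−πζ/√(1−ζ²)) = 39%, ζ = −ln(0.39)/√(π²+ln²(0.39)) = 0.2871.
Characteristic equation s² + 2.1s + 1.2K_p = 0 gives ζ = 2.1/(2√(1.2K_p)).
Setting ζ = 0.2871: √(1.2K_p) = 2.1/(2·0.2871) = 3.657, so K_p = 13.38/1.2 = 11.1.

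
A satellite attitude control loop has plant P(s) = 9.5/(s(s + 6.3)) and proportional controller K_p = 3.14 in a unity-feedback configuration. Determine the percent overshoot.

From 1 + K_pP(s) = 0: s² + 6.3s + 29.83 = 0 ⇒ ω_n = 5.462, ζ = 0.5767.
%OS = 100·exp(−πζ/√(1−ζ²)) = 100·exp(−π·0.5767/√0.6674) = 10.9%.

10.9%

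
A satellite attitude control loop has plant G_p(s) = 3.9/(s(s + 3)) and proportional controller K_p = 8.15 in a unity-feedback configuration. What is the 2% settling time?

T_s ≈ 2.67 s

From 1 + K_pG_p(s) = 0: s² + 3s + 31.79 = 0 ⇒ ω_n = 5.638, ζ = 0.2661.
2% settling time T_s ≈ 4/(ζω_n) = 4/1.5 = 2.67 s.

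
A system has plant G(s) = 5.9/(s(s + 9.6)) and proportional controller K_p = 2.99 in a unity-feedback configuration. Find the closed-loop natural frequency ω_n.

The closed-loop denominator is s(s+9.6) + 2.99·5.9 = s² + 9.6s + 17.64.
So ω_n² = 17.64 ⇒ ω_n = 4.2 rad/s, and ζ = 9.6/(2ω_n) = 1.14.

ω_n = 4.2 rad/s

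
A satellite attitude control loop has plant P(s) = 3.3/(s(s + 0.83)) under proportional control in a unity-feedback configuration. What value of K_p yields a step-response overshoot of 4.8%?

From %OS = 100·exp(−πζ/√(1−ζ²)) = 4.8%, ζ = −ln(0.048)/√(π²+ln²(0.048)) = 0.695.
Characteristic equation s² + 0.83s + 3.3K_p = 0 gives ζ = 0.83/(2√(3.3K_p)).
Setting ζ = 0.695: √(3.3K_p) = 0.83/(2·0.695) = 0.5971, so K_p = 0.3566/3.3 = 0.108.

K_p = 0.108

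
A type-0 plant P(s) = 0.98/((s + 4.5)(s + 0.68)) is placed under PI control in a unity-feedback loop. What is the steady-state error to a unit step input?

The PI controller's integrator makes the forward path type 1, so e_ss to a step is zero.

0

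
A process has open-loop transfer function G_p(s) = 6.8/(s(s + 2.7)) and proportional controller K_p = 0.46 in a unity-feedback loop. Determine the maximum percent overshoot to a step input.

Closed-loop characteristic equation: s² + 2.7s + 3.128 = 0, so ω_n = 1.769 rad/s and ζ = 2.7/(2·1.769) = 0.7633.
%OS = 100·exp(−πζ/√(1−ζ²)) = 100·exp(−π·0.7633/√0.4174) = 2.44%.

2.44%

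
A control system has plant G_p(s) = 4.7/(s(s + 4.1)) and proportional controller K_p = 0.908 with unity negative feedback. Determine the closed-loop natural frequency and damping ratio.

The closed-loop denominator is s(s+4.1) + 0.908·4.7 = s² + 4.1s + 4.268.
So ω_n² = 4.268 ⇒ ω_n = 2.066 rad/s, and ζ = 4.1/(2ω_n) = 0.992.

ω_n = 2.07 rad/s, ζ = 0.992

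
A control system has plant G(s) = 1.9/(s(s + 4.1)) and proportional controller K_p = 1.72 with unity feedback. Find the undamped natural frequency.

ω_n = 1.81 rad/s

1 + K_p·G(s) = 0 gives s² + 4.1s + 3.268 = 0.
Matching s² + 2ζω_n s + ω_n²: ω_n = √3.268 = 1.808 rad/s and 2ζω_n = 4.1, so ζ = 4.1/(2·1.808) = 1.13.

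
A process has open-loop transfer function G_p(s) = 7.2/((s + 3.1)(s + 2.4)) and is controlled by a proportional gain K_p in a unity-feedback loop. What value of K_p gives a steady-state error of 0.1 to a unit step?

K_p = 9.3

For a type-0 loop with proportional control, e_ss = 1/(1 + K_p·G_p(0)).
G_p(0) = 0.9677. Require 1/(1 + K_p·0.9677) = 0.1, so 1 + 0.9677·K_p = 10.
K_p = (10 − 1)/0.9677 = 9.3.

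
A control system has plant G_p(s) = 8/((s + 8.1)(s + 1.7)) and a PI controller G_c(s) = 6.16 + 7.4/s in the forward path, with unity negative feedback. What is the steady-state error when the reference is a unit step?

0

The open loop G_c(s)G_p(s) has a pole at the origin (type 1), so the static position error constant is infinite and e_ss = 1/(1+∞) = 0.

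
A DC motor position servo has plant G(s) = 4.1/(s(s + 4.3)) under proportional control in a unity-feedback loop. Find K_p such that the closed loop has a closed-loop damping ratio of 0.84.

K_p = 1.6

Closed-loop characteristic equation: s² + 4.3s + K_p·4.1 = 0.
So ω_n = √(4.1K_p) and 2ζω_n = 4.3, giving ζ = 4.3/(2√(4.1K_p)).
Setting ζ = 0.84: √(4.1K_p) = 4.3/(2·0.84) = 2.56, so K_p = 6.551/4.1 = 1.6.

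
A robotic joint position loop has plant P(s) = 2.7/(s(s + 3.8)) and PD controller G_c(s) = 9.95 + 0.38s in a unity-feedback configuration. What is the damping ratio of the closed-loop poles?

Forward path: (9.95 + 0.38s)·2.7/(s(s+3.8)). The closed-loop characteristic equation is s² + (3.8 + 2.7·0.38)s + 2.7·9.95 = 0.
That is s² + 4.826s + 26.86 = 0, so ω_n = 5.183 rad/s and ζ = 4.826/(2·5.183) = 0.4655.

ζ = 0.466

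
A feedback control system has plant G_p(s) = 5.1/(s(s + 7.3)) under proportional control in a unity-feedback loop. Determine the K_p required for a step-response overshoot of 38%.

K_p = 30.2

From %OS = 100·exp(−πζ/√(1−ζ²)) = 38%, ζ = −ln(0.38)/√(π²+ln²(0.38)) = 0.2943.
Characteristic equation s² + 7.3s + 5.1K_p = 0 gives ζ = 7.3/(2√(5.1K_p)).
Setting ζ = 0.2943: √(5.1K_p) = 7.3/(2·0.2943) = 12.4, so K_p = 153.8/5.1 = 30.2.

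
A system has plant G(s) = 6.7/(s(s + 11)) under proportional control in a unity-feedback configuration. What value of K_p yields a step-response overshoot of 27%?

From %OS = 100·exp(−πζ/√(1−ζ²)) = 27%, ζ = −ln(0.27)/√(π²+ln²(0.27)) = 0.3847.
Characteristic equation s² + 11s + 6.7K_p = 0 gives ζ = 11/(2√(6.7K_p)).
Setting ζ = 0.3847: √(6.7K_p) = 11/(2·0.3847) = 14.3, so K_p = 204.4/6.7 = 30.5.

K_p = 30.5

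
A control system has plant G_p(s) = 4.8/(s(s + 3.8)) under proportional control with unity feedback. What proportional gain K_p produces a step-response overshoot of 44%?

K_p = 11.8

From %OS = 100·exp(−πζ/√(1−ζ²)) = 44%, ζ = −ln(0.44)/√(π²+ln²(0.44)) = 0.2528.
Characteristic equation s² + 3.8s + 4.8K_p = 0 gives ζ = 3.8/(2√(4.8K_p)).
Setting ζ = 0.2528: √(4.8K_p) = 3.8/(2·0.2528) = 7.515, so K_p = 56.47/4.8 = 11.8.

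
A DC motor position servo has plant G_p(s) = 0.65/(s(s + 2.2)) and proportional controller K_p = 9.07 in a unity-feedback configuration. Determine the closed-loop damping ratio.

ζ = 0.453

1 + K_p·G_p(s) = 0 gives s² + 2.2s + 5.896 = 0.
So ω_n² = 5.896 ⇒ ω_n = 2.428 rad/s, and ζ = 2.2/(2ω_n) = 0.453.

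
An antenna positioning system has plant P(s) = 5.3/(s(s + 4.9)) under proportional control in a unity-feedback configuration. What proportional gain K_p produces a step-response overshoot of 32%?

From %OS = 100·exp(−πζ/√(1−ζ²)) = 32%, ζ = −ln(0.32)/√(π²+ln²(0.32)) = 0.341.
Characteristic equation s² + 4.9s + 5.3K_p = 0 gives ζ = 4.9/(2√(5.3K_p)).
Setting ζ = 0.341: √(5.3K_p) = 4.9/(2·0.341) = 7.186, so K_p = 51.63/5.3 = 9.74.

K_p = 9.74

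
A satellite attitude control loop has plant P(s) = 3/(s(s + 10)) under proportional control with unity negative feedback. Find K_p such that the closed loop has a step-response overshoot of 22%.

K_p = 44.2

From %OS = 100·exp(−πζ/√(1−ζ²)) = 22%, ζ = −ln(0.22)/√(π²+ln²(0.22)) = 0.4342.
Characteristic equation s² + 10s + 3K_p = 0 gives ζ = 10/(2√(3K_p)).
Setting ζ = 0.4342: √(3K_p) = 10/(2·0.4342) = 11.52, so K_p = 132.6/3 = 44.2.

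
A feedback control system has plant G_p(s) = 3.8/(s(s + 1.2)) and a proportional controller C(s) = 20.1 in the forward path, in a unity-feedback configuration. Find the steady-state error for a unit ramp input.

The loop has one pole at the origin (type 1). Velocity error constant K_v = lim_{s→0} s·C(s)G_p(s) = 20.1·3.8/1.2 = 63.65.
Steady-state error to a unit ramp: e_ss = 1/K_v = 0.0157.

0.0157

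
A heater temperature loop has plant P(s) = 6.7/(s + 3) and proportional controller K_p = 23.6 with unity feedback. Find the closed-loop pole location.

Closed-loop transfer function: T(s) = K_p·P(s)/(1 + K_p·P(s)) = 158.1/(s + 3 + 158.1) = 158.1/(s + 161.1).
The closed-loop pole is at s = −161.1.

s = -161.1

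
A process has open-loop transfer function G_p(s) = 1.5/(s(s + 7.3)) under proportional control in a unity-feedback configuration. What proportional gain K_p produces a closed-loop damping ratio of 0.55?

K_p = 29.4

Closed-loop characteristic equation: s² + 7.3s + K_p·1.5 = 0.
So ω_n = √(1.5K_p) and 2ζω_n = 7.3, giving ζ = 7.3/(2√(1.5K_p)).
Setting ζ = 0.55: √(1.5K_p) = 7.3/(2·0.55) = 6.636, so K_p = 44.04/1.5 = 29.4.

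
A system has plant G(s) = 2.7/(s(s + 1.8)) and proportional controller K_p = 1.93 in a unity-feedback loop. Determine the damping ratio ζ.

ζ = 0.394

With unity feedback the closed-loop characteristic equation is s² + 1.8s + 1.93·2.7 = s² + 1.8s + 5.211 = 0.
So ω_n² = 5.211 ⇒ ω_n = 2.283 rad/s, and ζ = 1.8/(2ω_n) = 0.394.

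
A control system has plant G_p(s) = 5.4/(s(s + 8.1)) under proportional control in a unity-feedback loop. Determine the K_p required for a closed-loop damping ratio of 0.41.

Closed-loop characteristic equation: s² + 8.1s + K_p·5.4 = 0.
So ω_n = √(5.4K_p) and 2ζω_n = 8.1, giving ζ = 8.1/(2√(5.4K_p)).
Setting ζ = 0.41: √(5.4K_p) = 8.1/(2·0.41) = 9.878, so K_p = 97.58/5.4 = 18.1.

K_p = 18.1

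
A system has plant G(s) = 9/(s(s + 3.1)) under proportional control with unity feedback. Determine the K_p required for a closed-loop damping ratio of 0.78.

Closed-loop characteristic equation: s² + 3.1s + K_p·9 = 0.
So ω_n = √(9K_p) and 2ζω_n = 3.1, giving ζ = 3.1/(2√(9K_p)).
Setting ζ = 0.78: √(9K_p) = 3.1/(2·0.78) = 1.987, so K_p = 3.949/9 = 0.439.

K_p = 0.439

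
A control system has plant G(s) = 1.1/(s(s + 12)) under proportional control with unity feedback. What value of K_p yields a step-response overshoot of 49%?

K_p = 667

From %OS = 100·exp(−πζ/√(1−ζ²)) = 49%, ζ = −ln(0.49)/√(π²+ln²(0.49)) = 0.2214.
Characteristic equation s² + 12s + 1.1K_p = 0 gives ζ = 12/(2√(1.1K_p)).
Setting ζ = 0.2214: √(1.1K_p) = 12/(2·0.2214) = 27.1, so K_p = 734.2/1.1 = 667.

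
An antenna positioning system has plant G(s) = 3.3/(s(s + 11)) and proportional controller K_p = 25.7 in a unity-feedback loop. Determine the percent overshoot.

From 1 + K_pG(s) = 0: s² + 11s + 84.81 = 0 ⇒ ω_n = 9.209, ζ = 0.5972.
%OS = 100·exp(−πζ/√(1−ζ²)) = 100·exp(−π·0.5972/√0.6433) = 9.64%.

9.64%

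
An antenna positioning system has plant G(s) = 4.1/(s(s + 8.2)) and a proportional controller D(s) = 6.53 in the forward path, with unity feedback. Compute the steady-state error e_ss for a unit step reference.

The open loop D(s)G(s) has a pole at the origin (type 1), so the static position error constant is infinite and e_ss = 1/(1+∞) = 0.

0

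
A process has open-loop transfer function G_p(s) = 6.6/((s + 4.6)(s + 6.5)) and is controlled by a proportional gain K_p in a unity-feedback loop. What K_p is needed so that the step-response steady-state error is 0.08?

K_p = 52.1

For a type-0 loop with proportional control, e_ss = 1/(1 + K_p·G_p(0)).
G_p(0) = 0.2207. Require 1/(1 + K_p·0.2207) = 0.08, so 1 + 0.2207·K_p = 12.5.
K_p = (12.5 − 1)/0.2207 = 52.1.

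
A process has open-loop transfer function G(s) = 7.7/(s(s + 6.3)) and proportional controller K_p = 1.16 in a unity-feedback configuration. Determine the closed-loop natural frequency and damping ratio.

ω_n = 2.99 rad/s, ζ = 1.05

1 + K_p·G(s) = 0 gives s² + 6.3s + 8.932 = 0.
Matching s² + 2ζω_n s + ω_n²: ω_n = √8.932 = 2.989 rad/s and 2ζω_n = 6.3, so ζ = 6.3/(2·2.989) = 1.05.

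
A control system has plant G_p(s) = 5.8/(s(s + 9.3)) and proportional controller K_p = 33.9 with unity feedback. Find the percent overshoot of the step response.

From 1 + K_pG_p(s) = 0: s² + 9.3s + 196.6 = 0 ⇒ ω_n = 14.02, ζ = 0.3316.
%OS = 100·exp(−πζ/√(1−ζ²)) = 100·exp(−π·0.3316/√0.89) = 33.1%.

33.1%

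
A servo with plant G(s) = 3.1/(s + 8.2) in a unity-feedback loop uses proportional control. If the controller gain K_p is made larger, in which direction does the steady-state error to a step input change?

e_ss = 1/(1 + K_p·G(0)); a larger K_p raises the denominator, so e_ss decreases.

decrease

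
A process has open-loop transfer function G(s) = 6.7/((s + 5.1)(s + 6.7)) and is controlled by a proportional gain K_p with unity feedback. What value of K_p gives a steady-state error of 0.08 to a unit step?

K_p = 58.6

Steady-state error for a unit step on this type-0 loop is 1/(1 + K_p·G(0)).
G(0) = 0.1961. Require 1/(1 + K_p·0.1961) = 0.08, so 1 + 0.1961·K_p = 12.5.
K_p = (12.5 − 1)/0.1961 = 58.6.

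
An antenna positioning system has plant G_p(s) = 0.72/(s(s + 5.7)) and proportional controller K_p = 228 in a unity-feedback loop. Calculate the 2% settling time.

The closed-loop denominator s² + 5.7s + 164.2 gives ω_n = √164.2 = 12.81 and ζ = 5.7/(2ω_n) = 0.2224.
2% settling time T_s ≈ 4/(ζω_n) = 4/2.85 = 1.4 s.

T_s ≈ 1.4 s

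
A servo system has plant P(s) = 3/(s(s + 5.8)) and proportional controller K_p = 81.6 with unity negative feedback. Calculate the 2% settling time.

From 1 + K_pP(s) = 0: s² + 5.8s + 244.8 = 0 ⇒ ω_n = 15.65, ζ = 0.1853.
2% settling time T_s ≈ 4/(ζω_n) = 4/2.9 = 1.38 s.

T_s ≈ 1.38 s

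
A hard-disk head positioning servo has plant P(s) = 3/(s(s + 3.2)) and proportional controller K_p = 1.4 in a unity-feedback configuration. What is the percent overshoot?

1.97%

The closed-loop denominator s² + 3.2s + 4.2 gives ω_n = √4.2 = 2.049 and ζ = 3.2/(2ω_n) = 0.7807.
%OS = 100·exp(−πζ/√(1−ζ²)) = 100·exp(−π·0.7807/√0.3905) = 1.97%.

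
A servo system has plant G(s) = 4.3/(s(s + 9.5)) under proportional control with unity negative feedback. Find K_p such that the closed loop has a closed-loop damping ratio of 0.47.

Closed-loop characteristic equation: s² + 9.5s + K_p·4.3 = 0.
So ω_n = √(4.3K_p) and 2ζω_n = 9.5, giving ζ = 9.5/(2√(4.3K_p)).
Setting ζ = 0.47: √(4.3K_p) = 9.5/(2·0.47) = 10.11, so K_p = 102.1/4.3 = 23.8.

K_p = 23.8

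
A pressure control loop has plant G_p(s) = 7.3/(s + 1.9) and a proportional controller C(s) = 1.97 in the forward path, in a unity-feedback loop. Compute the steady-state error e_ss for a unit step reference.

The loop is type 0. Static position error constant K_pos = C(0)·G_p(0) = 1.97·3.842 = 7.569.
Steady-state error to a unit step: e_ss = 1/(1+K_pos) = 1/8.569 = 0.117.

0.117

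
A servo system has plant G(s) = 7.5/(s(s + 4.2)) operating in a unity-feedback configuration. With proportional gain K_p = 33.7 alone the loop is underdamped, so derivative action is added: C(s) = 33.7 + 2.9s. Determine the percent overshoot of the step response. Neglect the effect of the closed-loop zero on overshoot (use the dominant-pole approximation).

Forward path: (33.7 + 2.9s)·7.5/(s(s+4.2)). The closed-loop characteristic equation is s² + (4.2 + 7.5·2.9)s + 7.5·33.7 = 0.
That is s² + 25.95s + 252.8 = 0, so ω_n = 15.9 rad/s and ζ = 25.95/(2·15.9) = 0.8161.
%OS = 100·exp(−πζ/√(1−ζ²)) = 1.18%.

1.18%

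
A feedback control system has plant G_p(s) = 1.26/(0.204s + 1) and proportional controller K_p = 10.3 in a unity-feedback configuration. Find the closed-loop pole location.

Closed loop: T(s) = K_p·G_p/(1+K_p·G_p) = 12.98/(0.204s + 1 + 12.98), with pole at s = −(1 + 12.98)/0.204 = −68.52.

s = -68.52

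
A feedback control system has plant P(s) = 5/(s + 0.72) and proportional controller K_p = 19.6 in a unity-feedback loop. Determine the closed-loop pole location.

s = -98.72

Closed-loop transfer function: T(s) = K_p·P(s)/(1 + K_p·P(s)) = 98/(s + 0.72 + 98) = 98/(s + 98.72).
The closed-loop pole is at s = −98.72.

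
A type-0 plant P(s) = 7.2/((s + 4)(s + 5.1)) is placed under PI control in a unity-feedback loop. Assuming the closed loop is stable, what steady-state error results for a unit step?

The PI controller's integrator makes the forward path type 1, so e_ss to a step is zero.

0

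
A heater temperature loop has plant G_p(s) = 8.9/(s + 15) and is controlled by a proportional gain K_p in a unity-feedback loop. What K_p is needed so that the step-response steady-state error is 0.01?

Steady-state error for a unit step on this type-0 loop is 1/(1 + K_p·G_p(0)).
G_p(0) = 0.5933. Require 1/(1 + K_p·0.5933) = 0.01, so 1 + 0.5933·K_p = 100.
K_p = (100 − 1)/0.5933 = 167.

K_p = 167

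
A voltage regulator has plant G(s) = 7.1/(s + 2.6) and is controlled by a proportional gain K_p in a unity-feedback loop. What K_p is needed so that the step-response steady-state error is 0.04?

K_p = 8.79

For a type-0 loop with proportional control, e_ss = 1/(1 + K_p·G(0)).
G(0) = 2.731. Require 1/(1 + K_p·2.731) = 0.04, so 1 + 2.731·K_p = 25.
K_p = (25 − 1)/2.731 = 8.79.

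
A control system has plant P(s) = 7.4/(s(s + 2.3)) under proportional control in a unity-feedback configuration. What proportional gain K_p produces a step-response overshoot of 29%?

From %OS = 100·exp(−πζ/√(1−ζ²)) = 29%, ζ = −ln(0.29)/√(π²+ln²(0.29)) = 0.3666.
Characteristic equation s² + 2.3s + 7.4K_p = 0 gives ζ = 2.3/(2√(7.4K_p)).
Setting ζ = 0.3666: √(7.4K_p) = 2.3/(2·0.3666) = 3.137, so K_p = 9.841/7.4 = 1.33.

K_p = 1.33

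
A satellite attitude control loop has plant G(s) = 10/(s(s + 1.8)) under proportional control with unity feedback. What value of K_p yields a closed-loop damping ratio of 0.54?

Closed-loop characteristic equation: s² + 1.8s + K_p·10 = 0.
So ω_n = √(10K_p) and 2ζω_n = 1.8, giving ζ = 1.8/(2√(10K_p)).
Setting ζ = 0.54: √(10K_p) = 1.8/(2·0.54) = 1.667, so K_p = 2.778/10 = 0.278.

K_p = 0.278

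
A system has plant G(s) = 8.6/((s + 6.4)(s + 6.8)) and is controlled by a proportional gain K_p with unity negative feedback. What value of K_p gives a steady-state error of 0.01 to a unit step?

For a type-0 loop with proportional control, e_ss = 1/(1 + K_p·G(0)).
G(0) = 0.1976. Require 1/(1 + K_p·0.1976) = 0.01, so 1 + 0.1976·K_p = 100.
K_p = (100 − 1)/0.1976 = 501.

K_p = 501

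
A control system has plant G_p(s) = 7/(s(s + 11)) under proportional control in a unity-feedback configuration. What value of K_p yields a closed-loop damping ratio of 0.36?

K_p = 33.3

Closed-loop characteristic equation: s² + 11s + K_p·7 = 0.
So ω_n = √(7K_p) and 2ζω_n = 11, giving ζ = 11/(2√(7K_p)).
Setting ζ = 0.36: √(7K_p) = 11/(2·0.36) = 15.28, so K_p = 233.4/7 = 33.3.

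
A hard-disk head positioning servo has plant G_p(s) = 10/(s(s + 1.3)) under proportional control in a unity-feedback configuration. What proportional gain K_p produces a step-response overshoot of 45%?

From %OS = 100·exp(−πζ/√(1−ζ²)) = 45%, ζ = −ln(0.45)/√(π²+ln²(0.45)) = 0.2463.
Characteristic equation s² + 1.3s + 10K_p = 0 gives ζ = 1.3/(2√(10K_p)).
Setting ζ = 0.2463: √(10K_p) = 1.3/(2·0.2463) = 2.639, so K_p = 6.962/10 = 0.696.

K_p = 0.696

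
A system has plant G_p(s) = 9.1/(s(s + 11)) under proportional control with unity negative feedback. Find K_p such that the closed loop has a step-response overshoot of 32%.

From %OS = 100·exp(−πζ/√(1−ζ²)) = 32%, ζ = −ln(0.32)/√(π²+ln²(0.32)) = 0.341.
Characteristic equation s² + 11s + 9.1K_p = 0 gives ζ = 11/(2√(9.1K_p)).
Setting ζ = 0.341: √(9.1K_p) = 11/(2·0.341) = 16.13, so K_p = 260.2/9.1 = 28.6.

K_p = 28.6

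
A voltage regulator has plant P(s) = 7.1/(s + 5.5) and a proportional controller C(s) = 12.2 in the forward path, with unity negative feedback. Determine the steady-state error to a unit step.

The loop is type 0. Static position error constant K_pos = C(0)·P(0) = 12.2·1.291 = 15.75.
Steady-state error to a unit step: e_ss = 1/(1+K_pos) = 1/16.75 = 0.0597.

0.0597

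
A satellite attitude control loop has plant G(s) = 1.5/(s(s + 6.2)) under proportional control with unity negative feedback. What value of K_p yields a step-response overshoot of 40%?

From %OS = 100·exp(−πζ/√(1−ζ²)) = 40%, ζ = −ln(0.4)/√(π²+ln²(0.4)) = 0.28.
Characteristic equation s² + 6.2s + 1.5K_p = 0 gives ζ = 6.2/(2√(1.5K_p)).
Setting ζ = 0.28: √(1.5K_p) = 6.2/(2·0.28) = 11.07, so K_p = 122.6/1.5 = 81.7.

K_p = 81.7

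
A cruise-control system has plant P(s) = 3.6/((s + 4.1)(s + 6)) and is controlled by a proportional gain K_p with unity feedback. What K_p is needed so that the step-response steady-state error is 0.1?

For a type-0 loop with proportional control, e_ss = 1/(1 + K_p·P(0)).
P(0) = 0.1463. Require 1/(1 + K_p·0.1463) = 0.1, so 1 + 0.1463·K_p = 10.
K_p = (10 − 1)/0.1463 = 61.5.

K_p = 61.5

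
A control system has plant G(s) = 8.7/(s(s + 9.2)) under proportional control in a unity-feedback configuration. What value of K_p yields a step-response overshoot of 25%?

From %OS = 100·exp(−πζ/√(1−ζ²)) = 25%, ζ = −ln(0.25)/√(π²+ln²(0.25)) = 0.4037.
Characteristic equation s² + 9.2s + 8.7K_p = 0 gives ζ = 9.2/(2√(8.7K_p)).
Setting ζ = 0.4037: √(8.7K_p) = 9.2/(2·0.4037) = 11.39, so K_p = 129.8/8.7 = 14.9.

K_p = 14.9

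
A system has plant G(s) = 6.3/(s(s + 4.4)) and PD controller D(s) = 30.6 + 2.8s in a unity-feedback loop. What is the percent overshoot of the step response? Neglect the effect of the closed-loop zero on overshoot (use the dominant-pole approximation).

Forward path: (30.6 + 2.8s)·6.3/(s(s+4.4)). The closed-loop characteristic equation is s² + (4.4 + 6.3·2.8)s + 6.3·30.6 = 0.
That is s² + 22.04s + 192.8 = 0, so ω_n = 13.88 rad/s and ζ = 22.04/(2·13.88) = 0.7937.
%OS = 100·exp(−πζ/√(1−ζ²)) = 1.66%.

1.66%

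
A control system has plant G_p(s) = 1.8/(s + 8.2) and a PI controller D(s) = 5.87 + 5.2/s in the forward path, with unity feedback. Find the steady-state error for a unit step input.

The open loop D(s)G_p(s) has a pole at the origin (type 1), so the static position error constant is infinite and e_ss = 1/(1+∞) = 0.

0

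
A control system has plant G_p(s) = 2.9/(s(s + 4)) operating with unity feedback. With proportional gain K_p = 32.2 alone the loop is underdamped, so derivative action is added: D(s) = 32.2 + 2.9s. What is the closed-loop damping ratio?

Forward path: (32.2 + 2.9s)·2.9/(s(s+4)). The closed-loop characteristic equation is s² + (4 + 2.9·2.9)s + 2.9·32.2 = 0.
That is s² + 12.41s + 93.38 = 0, so ω_n = 9.663 rad/s and ζ = 12.41/(2·9.663) = 0.6421.

ζ = 0.642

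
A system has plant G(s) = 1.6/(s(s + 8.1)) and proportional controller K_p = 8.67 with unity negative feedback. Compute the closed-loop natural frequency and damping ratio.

With unity feedback the closed-loop characteristic equation is s² + 8.1s + 8.67·1.6 = s² + 8.1s + 13.87 = 0.
So ω_n² = 13.87 ⇒ ω_n = 3.725 rad/s, and ζ = 8.1/(2ω_n) = 1.09.

ω_n = 3.72 rad/s, ζ = 1.09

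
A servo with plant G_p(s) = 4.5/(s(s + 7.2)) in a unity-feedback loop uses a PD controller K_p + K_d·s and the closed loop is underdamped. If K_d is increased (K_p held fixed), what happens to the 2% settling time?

decrease

Characteristic equation s² + (7.2 + 4.5K_d)s + 4.5K_p = 0: raising K_d increases ζω_n = (7.2+4.5K_d)/2 while the loop stays underdamped, so T_s ≈ 4/(ζω_n) decreases.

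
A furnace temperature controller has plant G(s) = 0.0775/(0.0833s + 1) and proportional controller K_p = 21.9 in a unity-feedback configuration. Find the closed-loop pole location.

Closed loop: T(s) = K_p·G/(1+K_p·G) = 1.697/(0.0833s + 1 + 1.697), with pole at s = −(1 + 1.697)/0.0833 = −32.38.

s = -32.38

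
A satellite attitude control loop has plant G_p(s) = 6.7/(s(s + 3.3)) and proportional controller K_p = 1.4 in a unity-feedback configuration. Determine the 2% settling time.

From 1 + K_pG_p(s) = 0: s² + 3.3s + 9.38 = 0 ⇒ ω_n = 3.063, ζ = 0.5387.
2% settling time T_s ≈ 4/(ζω_n) = 4/1.65 = 2.42 s.

T_s ≈ 2.42 s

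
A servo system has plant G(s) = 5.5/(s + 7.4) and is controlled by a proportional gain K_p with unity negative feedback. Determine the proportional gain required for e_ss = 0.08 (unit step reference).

K_p = 15.5

For a type-0 loop with proportional control, e_ss = 1/(1 + K_p·G(0)).
G(0) = 0.7432. Require 1/(1 + K_p·0.7432) = 0.08, so 1 + 0.7432·K_p = 12.5.
K_p = (12.5 − 1)/0.7432 = 15.5.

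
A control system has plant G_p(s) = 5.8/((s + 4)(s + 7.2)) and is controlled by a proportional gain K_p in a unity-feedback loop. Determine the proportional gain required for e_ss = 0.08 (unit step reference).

Steady-state error for a unit step on this type-0 loop is 1/(1 + K_p·G_p(0)).
G_p(0) = 0.2014. Require 1/(1 + K_p·0.2014) = 0.08, so 1 + 0.2014·K_p = 12.5.
K_p = (12.5 − 1)/0.2014 = 57.1.

K_p = 57.1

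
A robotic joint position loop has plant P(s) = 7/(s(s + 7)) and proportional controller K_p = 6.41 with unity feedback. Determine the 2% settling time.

The closed-loop denominator s² + 7s + 44.87 gives ω_n = √44.87 = 6.699 and ζ = 7/(2ω_n) = 0.5225.
2% settling time T_s ≈ 4/(ζω_n) = 4/3.5 = 1.14 s.

T_s ≈ 1.14 s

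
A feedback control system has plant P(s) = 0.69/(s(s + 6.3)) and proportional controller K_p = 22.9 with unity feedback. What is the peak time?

Closed-loop characteristic equation: s² + 6.3s + 15.8 = 0, so ω_n = 3.975 rad/s and ζ = 6.3/(2·3.975) = 0.7924.
Damped frequency ω_d = ω_n√(1−ζ²) = 2.425 rad/s, so peak time T_p = π/ω_d = 1.3 s.

T_p = 1.3 s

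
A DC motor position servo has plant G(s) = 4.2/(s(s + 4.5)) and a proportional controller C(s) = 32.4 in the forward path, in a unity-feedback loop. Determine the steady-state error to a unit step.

The open loop C(s)G(s) has a pole at the origin (type 1), so the static position error constant is infinite and e_ss = 1/(1+∞) = 0.

0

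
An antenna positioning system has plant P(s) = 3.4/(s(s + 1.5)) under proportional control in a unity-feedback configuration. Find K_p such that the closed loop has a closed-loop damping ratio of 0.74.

Closed-loop characteristic equation: s² + 1.5s + K_p·3.4 = 0.
So ω_n = √(3.4K_p) and 2ζω_n = 1.5, giving ζ = 1.5/(2√(3.4K_p)).
Setting ζ = 0.74: √(3.4K_p) = 1.5/(2·0.74) = 1.014, so K_p = 1.027/3.4 = 0.302.

K_p = 0.302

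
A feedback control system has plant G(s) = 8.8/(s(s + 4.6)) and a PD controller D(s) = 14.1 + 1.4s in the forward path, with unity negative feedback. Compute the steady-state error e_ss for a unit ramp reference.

The loop has one pole at the origin (type 1). Velocity error constant K_v = lim_{s→0} s·D(s)G(s) = 14.1·8.8/4.6 = 26.97.
Steady-state error to a unit ramp: e_ss = 1/K_v = 0.0371.

0.0371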